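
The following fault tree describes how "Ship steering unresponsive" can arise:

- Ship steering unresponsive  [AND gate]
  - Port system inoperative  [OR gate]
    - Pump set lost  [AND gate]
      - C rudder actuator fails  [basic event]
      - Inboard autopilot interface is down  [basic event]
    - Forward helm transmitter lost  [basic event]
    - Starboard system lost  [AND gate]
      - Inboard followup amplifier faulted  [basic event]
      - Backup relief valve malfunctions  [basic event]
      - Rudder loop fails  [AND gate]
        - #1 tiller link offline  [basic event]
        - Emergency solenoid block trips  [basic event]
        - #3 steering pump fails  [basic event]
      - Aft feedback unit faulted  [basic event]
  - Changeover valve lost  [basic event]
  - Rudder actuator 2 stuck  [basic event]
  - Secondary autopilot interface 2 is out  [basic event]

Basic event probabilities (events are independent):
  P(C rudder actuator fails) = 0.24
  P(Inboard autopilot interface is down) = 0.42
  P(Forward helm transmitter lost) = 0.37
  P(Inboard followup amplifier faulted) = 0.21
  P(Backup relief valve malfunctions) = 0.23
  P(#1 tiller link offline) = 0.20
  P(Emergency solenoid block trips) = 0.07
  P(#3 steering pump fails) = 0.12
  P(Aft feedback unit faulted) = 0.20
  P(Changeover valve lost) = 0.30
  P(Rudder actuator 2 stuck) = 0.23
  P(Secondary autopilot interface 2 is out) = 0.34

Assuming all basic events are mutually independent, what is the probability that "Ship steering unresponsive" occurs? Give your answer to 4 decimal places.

0.0102

P(Pump set lost) [AND] = 0.24 × 0.42 = 0.100800
P(Rudder loop fails) [AND] = 0.20 × 0.07 × 0.12 = 0.001680
P(Starboard system lost) [AND] = 0.21 × 0.23 × 0.001680 × 0.20 = 0.000016
P(Port system inoperative) [OR] = 1 − (1−0.100800) × (1−0.37) × (1−0.000016) = 0.433513
P(Ship steering unresponsive) [AND] = 0.433513 × 0.30 × 0.23 × 0.34 = 0.010170
Rounded to 4 decimal places: P(Ship steering unresponsive) ≈ 0.0102.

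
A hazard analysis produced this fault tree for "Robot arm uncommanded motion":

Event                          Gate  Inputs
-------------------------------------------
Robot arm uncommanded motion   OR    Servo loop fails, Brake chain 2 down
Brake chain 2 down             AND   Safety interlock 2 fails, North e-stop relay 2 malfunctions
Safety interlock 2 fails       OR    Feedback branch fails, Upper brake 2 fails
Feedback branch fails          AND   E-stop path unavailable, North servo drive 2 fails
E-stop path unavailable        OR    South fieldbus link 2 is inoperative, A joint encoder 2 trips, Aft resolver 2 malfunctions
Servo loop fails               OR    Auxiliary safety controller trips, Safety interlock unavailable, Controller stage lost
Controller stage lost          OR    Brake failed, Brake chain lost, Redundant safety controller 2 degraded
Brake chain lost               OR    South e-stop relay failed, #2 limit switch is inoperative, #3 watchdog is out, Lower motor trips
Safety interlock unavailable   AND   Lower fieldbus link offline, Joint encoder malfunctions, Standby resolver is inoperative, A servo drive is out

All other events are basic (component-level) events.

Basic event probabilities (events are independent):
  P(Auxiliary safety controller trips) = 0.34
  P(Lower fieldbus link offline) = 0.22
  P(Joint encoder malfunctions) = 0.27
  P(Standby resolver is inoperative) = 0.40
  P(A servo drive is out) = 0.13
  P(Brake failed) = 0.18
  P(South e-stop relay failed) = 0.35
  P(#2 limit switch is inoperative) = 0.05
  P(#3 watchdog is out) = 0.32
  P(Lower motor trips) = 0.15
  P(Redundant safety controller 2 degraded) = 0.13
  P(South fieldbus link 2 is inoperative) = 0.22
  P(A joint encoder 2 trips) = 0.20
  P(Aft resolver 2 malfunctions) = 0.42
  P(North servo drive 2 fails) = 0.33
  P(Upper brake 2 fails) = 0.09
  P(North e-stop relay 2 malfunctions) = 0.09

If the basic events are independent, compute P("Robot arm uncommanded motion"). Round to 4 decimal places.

P(Safety interlock unavailable) [AND] = 0.22 × 0.27 × 0.40 × 0.13 = 0.003089
P(Brake chain lost) [OR] = 1 − (1−0.35) × (1−0.05) × (1−0.32) × (1−0.15) = 0.643085
P(Controller stage lost) [OR] = 1 − (1−0.18) × (1−0.643085) × (1−0.13) = 0.745377
P(Servo loop fails) [OR] = 1 − (1−0.34) × (1−0.003089) × (1−0.745377) = 0.832468
P(E-stop path unavailable) [OR] = 1 − (1−0.22) × (1−0.20) × (1−0.42) = 0.638080
P(Feedback branch fails) [AND] = 0.638080 × 0.33 = 0.210566
P(Safety interlock 2 fails) [OR] = 1 − (1−0.210566) × (1−0.09) = 0.281615
P(Brake chain 2 down) [AND] = 0.281615 × 0.09 = 0.025345
P(Robot arm uncommanded motion) [OR] = 1 − (1−0.832468) × (1−0.025345) = 0.836714
Rounded to 4 decimal places: P(Robot arm uncommanded motion) ≈ 0.8367.

0.8367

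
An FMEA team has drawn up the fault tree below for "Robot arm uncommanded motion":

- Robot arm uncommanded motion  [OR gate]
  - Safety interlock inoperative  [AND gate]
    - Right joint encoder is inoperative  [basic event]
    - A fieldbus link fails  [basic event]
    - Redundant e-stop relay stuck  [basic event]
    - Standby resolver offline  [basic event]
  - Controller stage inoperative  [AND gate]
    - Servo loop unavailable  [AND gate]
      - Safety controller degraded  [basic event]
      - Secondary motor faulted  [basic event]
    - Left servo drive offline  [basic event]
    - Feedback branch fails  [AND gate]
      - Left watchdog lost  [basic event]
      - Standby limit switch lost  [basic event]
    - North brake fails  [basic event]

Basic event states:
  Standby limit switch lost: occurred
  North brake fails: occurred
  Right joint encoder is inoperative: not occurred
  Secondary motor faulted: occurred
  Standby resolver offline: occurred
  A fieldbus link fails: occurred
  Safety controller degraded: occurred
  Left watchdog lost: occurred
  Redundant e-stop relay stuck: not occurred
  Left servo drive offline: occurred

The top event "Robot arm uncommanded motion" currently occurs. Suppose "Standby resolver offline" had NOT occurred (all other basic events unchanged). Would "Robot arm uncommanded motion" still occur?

Yes

Counterfactual: set "Standby resolver offline" to not occurred.
Safety interlock inoperative [AND]: Right joint encoder is inoperative=not, A fieldbus link fails=occurs, Redundant e-stop relay stuck=not, Standby resolver offline=not → not all inputs occur → does not occur.
Servo loop unavailable [AND]: Safety controller degraded=occurs, Secondary motor faulted=occurs → all inputs occur → occurs.
Feedback branch fails [AND]: Left watchdog lost=occurs, Standby limit switch lost=occurs → all inputs occur → occurs.
Controller stage inoperative [AND]: Servo loop unavailable=occurs, Left servo drive offline=occurs, Feedback branch fails=occurs, North brake fails=occurs → all inputs occur → occurs.
Robot arm uncommanded motion [OR]: Safety interlock inoperative=not, Controller stage inoperative=occurs → at least one input occurs → occurs.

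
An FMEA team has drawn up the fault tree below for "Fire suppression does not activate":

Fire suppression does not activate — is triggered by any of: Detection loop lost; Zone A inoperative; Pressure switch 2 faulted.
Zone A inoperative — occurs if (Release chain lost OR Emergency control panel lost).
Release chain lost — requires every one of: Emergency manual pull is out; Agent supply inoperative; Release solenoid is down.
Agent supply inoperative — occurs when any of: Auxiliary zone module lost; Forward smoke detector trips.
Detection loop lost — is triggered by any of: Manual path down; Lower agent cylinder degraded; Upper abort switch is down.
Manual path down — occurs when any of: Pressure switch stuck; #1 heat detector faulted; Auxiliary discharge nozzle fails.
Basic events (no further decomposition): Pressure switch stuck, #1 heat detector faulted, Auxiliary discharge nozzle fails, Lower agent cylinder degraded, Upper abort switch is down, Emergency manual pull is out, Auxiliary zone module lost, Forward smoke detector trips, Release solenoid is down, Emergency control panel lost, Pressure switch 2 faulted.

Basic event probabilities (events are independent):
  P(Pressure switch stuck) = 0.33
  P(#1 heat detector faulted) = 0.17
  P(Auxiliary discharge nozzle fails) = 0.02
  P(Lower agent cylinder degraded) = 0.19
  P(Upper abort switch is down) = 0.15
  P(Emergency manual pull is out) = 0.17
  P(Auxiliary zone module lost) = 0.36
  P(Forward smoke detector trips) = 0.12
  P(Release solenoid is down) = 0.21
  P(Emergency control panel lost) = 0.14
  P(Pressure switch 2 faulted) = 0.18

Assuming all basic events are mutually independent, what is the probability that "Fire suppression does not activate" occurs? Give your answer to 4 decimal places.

P(Manual path down) [OR] = 1 − (1−0.33) × (1−0.17) × (1−0.02) = 0.455022
P(Detection loop lost) [OR] = 1 − (1−0.455022) × (1−0.19) × (1−0.15) = 0.624783
P(Agent supply inoperative) [OR] = 1 − (1−0.36) × (1−0.12) = 0.436800
P(Release chain lost) [AND] = 0.17 × 0.436800 × 0.21 = 0.015594
P(Zone A inoperative) [OR] = 1 − (1−0.015594) × (1−0.14) = 0.153411
P(Fire suppression does not activate) [OR] = 1 − (1−0.624783) × (1−0.153411) × (1−0.18) = 0.739523
Rounded to 4 decimal places: P(Fire suppression does not activate) ≈ 0.7395.

0.7395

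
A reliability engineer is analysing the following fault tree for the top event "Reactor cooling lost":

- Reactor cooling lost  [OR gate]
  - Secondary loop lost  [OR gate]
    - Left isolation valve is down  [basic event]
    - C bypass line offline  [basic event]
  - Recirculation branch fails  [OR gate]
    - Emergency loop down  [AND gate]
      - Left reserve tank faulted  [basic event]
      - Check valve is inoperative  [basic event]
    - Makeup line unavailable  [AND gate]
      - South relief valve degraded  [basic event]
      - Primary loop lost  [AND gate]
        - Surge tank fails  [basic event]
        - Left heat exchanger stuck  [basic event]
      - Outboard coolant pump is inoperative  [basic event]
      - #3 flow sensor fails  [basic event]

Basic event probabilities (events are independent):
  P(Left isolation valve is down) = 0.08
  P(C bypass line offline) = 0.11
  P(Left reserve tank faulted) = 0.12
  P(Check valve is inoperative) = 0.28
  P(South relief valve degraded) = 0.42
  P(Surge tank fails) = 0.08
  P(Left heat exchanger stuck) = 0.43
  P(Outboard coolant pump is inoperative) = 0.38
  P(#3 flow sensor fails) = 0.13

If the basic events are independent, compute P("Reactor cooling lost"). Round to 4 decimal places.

P(Secondary loop lost) [OR] = 1 − (1−0.08) × (1−0.11) = 0.181200
P(Emergency loop down) [AND] = 0.12 × 0.28 = 0.033600
P(Primary loop lost) [AND] = 0.08 × 0.43 = 0.034400
P(Makeup line unavailable) [AND] = 0.42 × 0.034400 × 0.38 × 0.13 = 0.000714
P(Recirculation branch fails) [OR] = 1 − (1−0.033600) × (1−0.000714) = 0.034290
P(Reactor cooling lost) [OR] = 1 − (1−0.181200) × (1−0.034290) = 0.209277
Rounded to 4 decimal places: P(Reactor cooling lost) ≈ 0.2093.

0.2093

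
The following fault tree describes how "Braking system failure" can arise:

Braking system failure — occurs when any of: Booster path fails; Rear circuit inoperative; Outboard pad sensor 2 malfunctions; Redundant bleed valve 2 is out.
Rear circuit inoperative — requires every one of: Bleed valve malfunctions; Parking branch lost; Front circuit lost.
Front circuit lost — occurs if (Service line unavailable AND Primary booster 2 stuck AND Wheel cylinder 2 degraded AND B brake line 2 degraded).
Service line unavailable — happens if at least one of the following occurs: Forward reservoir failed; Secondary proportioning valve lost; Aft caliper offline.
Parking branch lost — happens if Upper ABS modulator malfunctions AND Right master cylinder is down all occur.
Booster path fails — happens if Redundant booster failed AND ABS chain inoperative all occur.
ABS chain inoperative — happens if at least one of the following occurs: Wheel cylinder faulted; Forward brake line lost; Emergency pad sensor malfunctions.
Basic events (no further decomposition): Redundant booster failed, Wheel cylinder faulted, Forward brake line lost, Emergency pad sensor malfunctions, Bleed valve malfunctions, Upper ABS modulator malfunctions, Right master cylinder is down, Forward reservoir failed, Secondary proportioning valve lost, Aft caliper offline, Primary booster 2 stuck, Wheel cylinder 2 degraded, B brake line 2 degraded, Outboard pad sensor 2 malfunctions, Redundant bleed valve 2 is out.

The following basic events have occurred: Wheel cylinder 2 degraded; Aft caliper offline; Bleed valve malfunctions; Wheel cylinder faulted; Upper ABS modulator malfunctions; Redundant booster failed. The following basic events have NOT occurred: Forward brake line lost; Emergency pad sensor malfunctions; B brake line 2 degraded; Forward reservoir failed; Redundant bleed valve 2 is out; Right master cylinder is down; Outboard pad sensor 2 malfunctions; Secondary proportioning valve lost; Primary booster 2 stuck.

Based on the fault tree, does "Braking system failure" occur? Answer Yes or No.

Yes

ABS chain inoperative [OR]: Wheel cylinder faulted=occurs, Forward brake line lost=not, Emergency pad sensor malfunctions=not → at least one input occurs → occurs.
Booster path fails [AND]: Redundant booster failed=occurs, ABS chain inoperative=occurs → all inputs occur → occurs.
Parking branch lost [AND]: Upper ABS modulator malfunctions=occurs, Right master cylinder is down=not → not all inputs occur → does not occur.
Service line unavailable [OR]: Forward reservoir failed=not, Secondary proportioning valve lost=not, Aft caliper offline=occurs → at least one input occurs → occurs.
Front circuit lost [AND]: Service line unavailable=occurs, Primary booster 2 stuck=not, Wheel cylinder 2 degraded=occurs, B brake line 2 degraded=not → not all inputs occur → does not occur.
Rear circuit inoperative [AND]: Bleed valve malfunctions=occurs, Parking branch lost=not, Front circuit lost=not → not all inputs occur → does not occur.
Braking system failure [OR]: Booster path fails=occurs, Rear circuit inoperative=not, Outboard pad sensor 2 malfunctions=not, Redundant bleed valve 2 is out=not → at least one input occurs → occurs.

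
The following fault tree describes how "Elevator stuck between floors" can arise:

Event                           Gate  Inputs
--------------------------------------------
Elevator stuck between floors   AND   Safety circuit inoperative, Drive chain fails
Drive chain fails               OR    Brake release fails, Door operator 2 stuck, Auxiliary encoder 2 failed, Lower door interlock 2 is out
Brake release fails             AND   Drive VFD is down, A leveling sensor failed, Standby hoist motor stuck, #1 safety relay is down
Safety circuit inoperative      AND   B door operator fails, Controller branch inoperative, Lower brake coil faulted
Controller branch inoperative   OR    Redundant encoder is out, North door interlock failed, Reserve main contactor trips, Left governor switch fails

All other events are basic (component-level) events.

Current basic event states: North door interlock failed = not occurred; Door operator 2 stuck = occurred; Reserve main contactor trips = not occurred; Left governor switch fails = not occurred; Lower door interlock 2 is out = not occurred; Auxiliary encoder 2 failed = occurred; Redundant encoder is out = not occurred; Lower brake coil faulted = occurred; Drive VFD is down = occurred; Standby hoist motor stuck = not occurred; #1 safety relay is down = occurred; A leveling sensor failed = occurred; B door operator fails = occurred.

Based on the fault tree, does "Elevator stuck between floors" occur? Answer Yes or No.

No

Controller branch inoperative [OR]: Redundant encoder is out=not, North door interlock failed=not, Reserve main contactor trips=not, Left governor switch fails=not → no input occurs → does not occur.
Safety circuit inoperative [AND]: B door operator fails=occurs, Controller branch inoperative=not, Lower brake coil faulted=occurs → not all inputs occur → does not occur.
Brake release fails [AND]: Drive VFD is down=occurs, A leveling sensor failed=occurs, Standby hoist motor stuck=not, #1 safety relay is down=occurs → not all inputs occur → does not occur.
Drive chain fails [OR]: Brake release fails=not, Door operator 2 stuck=occurs, Auxiliary encoder 2 failed=occurs, Lower door interlock 2 is out=not → at least one input occurs → occurs.
Elevator stuck between floors [AND]: Safety circuit inoperative=not, Drive chain fails=occurs → not all inputs occur → does not occur.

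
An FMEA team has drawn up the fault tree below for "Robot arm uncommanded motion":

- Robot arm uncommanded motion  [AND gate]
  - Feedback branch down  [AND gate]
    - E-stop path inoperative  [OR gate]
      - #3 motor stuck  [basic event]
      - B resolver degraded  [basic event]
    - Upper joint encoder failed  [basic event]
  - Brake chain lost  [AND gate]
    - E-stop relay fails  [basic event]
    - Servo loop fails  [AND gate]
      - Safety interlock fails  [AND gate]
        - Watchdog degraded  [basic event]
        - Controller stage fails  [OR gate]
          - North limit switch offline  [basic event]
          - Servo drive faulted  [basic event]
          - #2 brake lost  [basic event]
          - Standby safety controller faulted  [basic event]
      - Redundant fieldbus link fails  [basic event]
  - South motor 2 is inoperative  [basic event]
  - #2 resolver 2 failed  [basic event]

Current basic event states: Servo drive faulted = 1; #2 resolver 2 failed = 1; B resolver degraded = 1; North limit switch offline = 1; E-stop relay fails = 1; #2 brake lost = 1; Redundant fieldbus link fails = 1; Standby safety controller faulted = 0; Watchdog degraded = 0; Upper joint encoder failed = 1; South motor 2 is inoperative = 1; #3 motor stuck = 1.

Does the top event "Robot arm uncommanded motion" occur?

No

E-stop path inoperative [OR]: #3 motor stuck=occurs, B resolver degraded=occurs → at least one input occurs → occurs.
Feedback branch down [AND]: E-stop path inoperative=occurs, Upper joint encoder failed=occurs → all inputs occur → occurs.
Controller stage fails [OR]: North limit switch offline=occurs, Servo drive faulted=occurs, #2 brake lost=occurs, Standby safety controller faulted=not → at least one input occurs → occurs.
Safety interlock fails [AND]: Watchdog degraded=not, Controller stage fails=occurs → not all inputs occur → does not occur.
Servo loop fails [AND]: Safety interlock fails=not, Redundant fieldbus link fails=occurs → not all inputs occur → does not occur.
Brake chain lost [AND]: E-stop relay fails=occurs, Servo loop fails=not → not all inputs occur → does not occur.
Robot arm uncommanded motion [AND]: Feedback branch down=occurs, Brake chain lost=not, South motor 2 is inoperative=occurs, #2 resolver 2 failed=occurs → not all inputs occur → does not occur.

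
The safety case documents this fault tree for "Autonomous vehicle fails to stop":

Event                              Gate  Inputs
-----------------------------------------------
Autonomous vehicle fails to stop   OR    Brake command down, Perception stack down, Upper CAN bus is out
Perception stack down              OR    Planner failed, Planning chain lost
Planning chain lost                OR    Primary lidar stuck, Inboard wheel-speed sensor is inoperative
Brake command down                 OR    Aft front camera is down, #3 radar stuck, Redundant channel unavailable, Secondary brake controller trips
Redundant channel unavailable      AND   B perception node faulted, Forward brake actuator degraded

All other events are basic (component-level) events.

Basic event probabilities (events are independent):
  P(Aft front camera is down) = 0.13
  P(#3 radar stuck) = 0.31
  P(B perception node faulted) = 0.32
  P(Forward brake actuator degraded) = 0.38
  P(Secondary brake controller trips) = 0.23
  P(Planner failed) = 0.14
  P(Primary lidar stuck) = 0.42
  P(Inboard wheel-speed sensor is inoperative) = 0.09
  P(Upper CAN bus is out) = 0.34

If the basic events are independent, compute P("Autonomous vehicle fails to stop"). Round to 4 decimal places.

P(Redundant channel unavailable) [AND] = 0.32 × 0.38 = 0.121600
P(Brake command down) [OR] = 1 − (1−0.13) × (1−0.31) × (1−0.121600) × (1−0.23) = 0.593976
P(Planning chain lost) [OR] = 1 − (1−0.42) × (1−0.09) = 0.472200
P(Perception stack down) [OR] = 1 − (1−0.14) × (1−0.472200) = 0.546092
P(Autonomous vehicle fails to stop) [OR] = 1 − (1−0.593976) × (1−0.546092) × (1−0.34) = 0.878364
Rounded to 4 decimal places: P(Autonomous vehicle fails to stop) ≈ 0.8784.

0.8784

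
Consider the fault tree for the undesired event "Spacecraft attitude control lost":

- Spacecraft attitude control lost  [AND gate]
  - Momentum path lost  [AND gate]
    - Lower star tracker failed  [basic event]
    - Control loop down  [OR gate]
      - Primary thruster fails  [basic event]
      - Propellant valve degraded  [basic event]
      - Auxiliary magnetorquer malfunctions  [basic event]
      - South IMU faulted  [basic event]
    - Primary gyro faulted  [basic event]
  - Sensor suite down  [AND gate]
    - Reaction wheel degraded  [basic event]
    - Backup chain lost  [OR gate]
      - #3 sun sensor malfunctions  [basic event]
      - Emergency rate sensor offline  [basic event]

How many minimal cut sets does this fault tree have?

Control loop down [OR]: union of children's cut sets → 4 cut set(s).
Momentum path lost [AND]: one cut set from each child combined → 1 × 4 × 1 = 4 cut set(s).
Backup chain lost [OR]: union of children's cut sets → 2 cut set(s).
Sensor suite down [AND]: one cut set from each child combined → 1 × 2 = 2 cut set(s).
Spacecraft attitude control lost [AND]: one cut set from each child combined → 4 × 2 = 8 cut set(s).
Minimal cut sets: {#3 sun sensor malfunctions, Lower star tracker failed, Primary gyro faulted, Primary thruster fails, Reaction wheel degraded}; {Emergency rate sensor offline, Lower star tracker failed, Primary gyro faulted, Primary thruster fails, Reaction wheel degraded}; {#3 sun sensor malfunctions, Lower star tracker failed, Primary gyro faulted, Propellant valve degraded, Reaction wheel degraded}; {Emergency rate sensor offline, Lower star tracker failed, Primary gyro faulted, Propellant valve degraded, Reaction wheel degraded}; {#3 sun sensor malfunctions, Auxiliary magnetorquer malfunctions, Lower star tracker failed, Primary gyro faulted, Reaction wheel degraded}; {Auxiliary magnetorquer malfunctions, Emergency rate sensor offline, Lower star tracker failed, Primary gyro faulted, Reaction wheel degraded}; {#3 sun sensor malfunctions, Lower star tracker failed, Primary gyro faulted, Reaction wheel degraded, South IMU faulted}; {Emergency rate sensor offline, Lower star tracker failed, Primary gyro faulted, Reaction wheel degraded, South IMU faulted}.

8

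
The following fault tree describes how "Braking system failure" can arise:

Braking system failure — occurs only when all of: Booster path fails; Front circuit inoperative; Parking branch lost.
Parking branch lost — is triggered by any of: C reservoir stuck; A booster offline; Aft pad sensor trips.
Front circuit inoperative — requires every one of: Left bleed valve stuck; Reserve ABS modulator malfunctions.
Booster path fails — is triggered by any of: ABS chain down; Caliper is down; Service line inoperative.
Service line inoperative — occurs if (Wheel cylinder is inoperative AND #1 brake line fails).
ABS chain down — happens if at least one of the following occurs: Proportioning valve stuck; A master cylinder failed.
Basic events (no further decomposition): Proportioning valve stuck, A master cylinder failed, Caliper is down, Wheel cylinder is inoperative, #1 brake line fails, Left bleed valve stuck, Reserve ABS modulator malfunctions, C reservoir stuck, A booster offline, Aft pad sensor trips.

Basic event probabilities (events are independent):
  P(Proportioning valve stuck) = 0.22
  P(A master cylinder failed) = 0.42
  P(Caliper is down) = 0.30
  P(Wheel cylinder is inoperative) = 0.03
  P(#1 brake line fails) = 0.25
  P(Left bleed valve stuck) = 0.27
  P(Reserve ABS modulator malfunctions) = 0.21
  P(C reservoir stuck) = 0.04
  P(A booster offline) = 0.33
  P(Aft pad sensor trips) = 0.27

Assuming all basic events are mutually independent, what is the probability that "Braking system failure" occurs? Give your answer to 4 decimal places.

P(ABS chain down) [OR] = 1 − (1−0.22) × (1−0.42) = 0.547600
P(Service line inoperative) [AND] = 0.03 × 0.25 = 0.007500
P(Booster path fails) [OR] = 1 − (1−0.547600) × (1−0.30) × (1−0.007500) = 0.685695
P(Front circuit inoperative) [AND] = 0.27 × 0.21 = 0.056700
P(Parking branch lost) [OR] = 1 − (1−0.04) × (1−0.33) × (1−0.27) = 0.530464
P(Braking system failure) [AND] = 0.685695 × 0.056700 × 0.530464 = 0.020624
Rounded to 4 decimal places: P(Braking system failure) ≈ 0.0206.

0.0206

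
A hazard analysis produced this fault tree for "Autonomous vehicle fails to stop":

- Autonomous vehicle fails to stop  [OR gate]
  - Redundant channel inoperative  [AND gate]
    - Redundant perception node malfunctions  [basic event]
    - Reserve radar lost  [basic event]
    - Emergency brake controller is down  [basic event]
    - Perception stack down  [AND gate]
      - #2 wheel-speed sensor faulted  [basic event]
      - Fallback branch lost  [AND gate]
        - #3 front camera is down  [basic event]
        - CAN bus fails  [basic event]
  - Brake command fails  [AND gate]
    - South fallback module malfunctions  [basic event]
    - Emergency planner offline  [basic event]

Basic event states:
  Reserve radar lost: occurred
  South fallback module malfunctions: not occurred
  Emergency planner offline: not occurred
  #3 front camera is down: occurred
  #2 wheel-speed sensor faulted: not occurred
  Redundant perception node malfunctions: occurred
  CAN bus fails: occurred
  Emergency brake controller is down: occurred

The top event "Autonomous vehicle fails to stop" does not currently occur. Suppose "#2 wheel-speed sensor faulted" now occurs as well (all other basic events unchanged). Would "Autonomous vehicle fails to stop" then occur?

Counterfactual: set "#2 wheel-speed sensor faulted" to occurred.
Fallback branch lost [AND]: #3 front camera is down=occurs, CAN bus fails=occurs → all inputs occur → occurs.
Perception stack down [AND]: #2 wheel-speed sensor faulted=occurs, Fallback branch lost=occurs → all inputs occur → occurs.
Redundant channel inoperative [AND]: Redundant perception node malfunctions=occurs, Reserve radar lost=occurs, Emergency brake controller is down=occurs, Perception stack down=occurs → all inputs occur → occurs.
Brake command fails [AND]: South fallback module malfunctions=not, Emergency planner offline=not → not all inputs occur → does not occur.
Autonomous vehicle fails to stop [OR]: Redundant channel inoperative=occurs, Brake command fails=not → at least one input occurs → occurs.

Yes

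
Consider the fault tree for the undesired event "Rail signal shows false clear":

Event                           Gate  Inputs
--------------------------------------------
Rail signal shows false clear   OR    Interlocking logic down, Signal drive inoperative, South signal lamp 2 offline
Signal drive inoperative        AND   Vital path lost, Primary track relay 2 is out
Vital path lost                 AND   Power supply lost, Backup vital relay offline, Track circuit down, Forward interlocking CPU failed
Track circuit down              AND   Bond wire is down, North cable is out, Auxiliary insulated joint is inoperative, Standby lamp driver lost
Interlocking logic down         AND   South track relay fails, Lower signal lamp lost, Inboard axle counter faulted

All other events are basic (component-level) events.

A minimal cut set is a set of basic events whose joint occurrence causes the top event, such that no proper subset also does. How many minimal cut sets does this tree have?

3

Interlocking logic down [AND]: one cut set from each child combined → 1 × 1 × 1 = 1 cut set(s).
Track circuit down [AND]: one cut set from each child combined → 1 × 1 × 1 × 1 = 1 cut set(s).
Vital path lost [AND]: one cut set from each child combined → 1 × 1 × 1 × 1 = 1 cut set(s).
Signal drive inoperative [AND]: one cut set from each child combined → 1 × 1 = 1 cut set(s).
Rail signal shows false clear [OR]: union of children's cut sets → 3 cut set(s).
Minimal cut sets: {Inboard axle counter faulted, Lower signal lamp lost, South track relay fails}; {Auxiliary insulated joint is inoperative, Backup vital relay offline, Bond wire is down, Forward interlocking CPU failed, North cable is out, Power supply lost, Primary track relay 2 is out, Standby lamp driver lost}; {South signal lamp 2 offline}.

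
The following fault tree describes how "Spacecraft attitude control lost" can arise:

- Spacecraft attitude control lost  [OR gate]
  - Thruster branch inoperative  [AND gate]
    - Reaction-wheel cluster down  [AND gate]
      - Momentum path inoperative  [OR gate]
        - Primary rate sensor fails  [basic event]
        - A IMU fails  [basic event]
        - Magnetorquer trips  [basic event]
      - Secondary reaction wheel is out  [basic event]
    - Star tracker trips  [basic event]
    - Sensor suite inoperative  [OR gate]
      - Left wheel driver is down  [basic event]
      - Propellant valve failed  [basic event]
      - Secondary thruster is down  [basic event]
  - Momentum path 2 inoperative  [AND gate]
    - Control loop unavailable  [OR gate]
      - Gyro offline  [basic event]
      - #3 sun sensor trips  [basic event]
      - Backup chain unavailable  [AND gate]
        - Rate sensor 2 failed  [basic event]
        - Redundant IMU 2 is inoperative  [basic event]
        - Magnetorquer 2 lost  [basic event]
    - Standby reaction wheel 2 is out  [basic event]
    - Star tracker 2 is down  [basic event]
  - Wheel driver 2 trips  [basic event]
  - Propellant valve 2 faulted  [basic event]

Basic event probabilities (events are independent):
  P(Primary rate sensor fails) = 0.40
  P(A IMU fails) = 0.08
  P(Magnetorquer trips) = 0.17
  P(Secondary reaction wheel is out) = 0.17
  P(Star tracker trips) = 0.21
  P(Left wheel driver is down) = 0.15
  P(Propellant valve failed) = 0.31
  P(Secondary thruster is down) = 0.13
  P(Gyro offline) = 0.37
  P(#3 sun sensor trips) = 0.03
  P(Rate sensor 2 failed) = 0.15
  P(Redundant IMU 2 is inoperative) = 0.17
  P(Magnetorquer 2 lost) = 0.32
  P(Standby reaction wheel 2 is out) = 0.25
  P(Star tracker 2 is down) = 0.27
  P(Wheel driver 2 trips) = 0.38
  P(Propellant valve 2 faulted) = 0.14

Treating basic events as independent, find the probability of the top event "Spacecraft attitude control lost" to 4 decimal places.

0.4859

P(Momentum path inoperative) [OR] = 1 − (1−0.40) × (1−0.08) × (1−0.17) = 0.541840
P(Reaction-wheel cluster down) [AND] = 0.541840 × 0.17 = 0.092113
P(Sensor suite inoperative) [OR] = 1 − (1−0.15) × (1−0.31) × (1−0.13) = 0.489745
P(Thruster branch inoperative) [AND] = 0.092113 × 0.21 × 0.489745 = 0.009473
P(Backup chain unavailable) [AND] = 0.15 × 0.17 × 0.32 = 0.008160
P(Control loop unavailable) [OR] = 1 − (1−0.37) × (1−0.03) × (1−0.008160) = 0.393887
P(Momentum path 2 inoperative) [AND] = 0.393887 × 0.25 × 0.27 = 0.026587
P(Spacecraft attitude control lost) [OR] = 1 − (1−0.009473) × (1−0.026587) × (1−0.38) × (1−0.14) = 0.485893
Rounded to 4 decimal places: P(Spacecraft attitude control lost) ≈ 0.4859.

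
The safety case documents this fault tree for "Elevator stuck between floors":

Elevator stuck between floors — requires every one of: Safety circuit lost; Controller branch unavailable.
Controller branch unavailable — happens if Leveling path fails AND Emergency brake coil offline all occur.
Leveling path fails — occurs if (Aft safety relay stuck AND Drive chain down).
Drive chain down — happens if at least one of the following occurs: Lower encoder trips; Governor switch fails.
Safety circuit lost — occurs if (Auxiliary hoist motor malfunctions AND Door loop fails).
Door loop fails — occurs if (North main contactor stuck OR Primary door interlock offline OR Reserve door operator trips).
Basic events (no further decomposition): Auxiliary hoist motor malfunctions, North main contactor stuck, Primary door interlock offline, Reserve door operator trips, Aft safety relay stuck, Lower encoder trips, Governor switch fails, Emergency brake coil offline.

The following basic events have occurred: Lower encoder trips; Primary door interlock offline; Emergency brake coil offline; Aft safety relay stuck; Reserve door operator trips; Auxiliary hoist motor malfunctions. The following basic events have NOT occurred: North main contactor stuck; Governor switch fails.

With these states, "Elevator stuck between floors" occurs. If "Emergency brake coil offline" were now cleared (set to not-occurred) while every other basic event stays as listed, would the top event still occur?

Counterfactual: set "Emergency brake coil offline" to not occurred.
Door loop fails [OR]: North main contactor stuck=not, Primary door interlock offline=occurs, Reserve door operator trips=occurs → at least one input occurs → occurs.
Safety circuit lost [AND]: Auxiliary hoist motor malfunctions=occurs, Door loop fails=occurs → all inputs occur → occurs.
Drive chain down [OR]: Lower encoder trips=occurs, Governor switch fails=not → at least one input occurs → occurs.
Leveling path fails [AND]: Aft safety relay stuck=occurs, Drive chain down=occurs → all inputs occur → occurs.
Controller branch unavailable [AND]: Leveling path fails=occurs, Emergency brake coil offline=not → not all inputs occur → does not occur.
Elevator stuck between floors [AND]: Safety circuit lost=occurs, Controller branch unavailable=not → not all inputs occur → does not occur.

No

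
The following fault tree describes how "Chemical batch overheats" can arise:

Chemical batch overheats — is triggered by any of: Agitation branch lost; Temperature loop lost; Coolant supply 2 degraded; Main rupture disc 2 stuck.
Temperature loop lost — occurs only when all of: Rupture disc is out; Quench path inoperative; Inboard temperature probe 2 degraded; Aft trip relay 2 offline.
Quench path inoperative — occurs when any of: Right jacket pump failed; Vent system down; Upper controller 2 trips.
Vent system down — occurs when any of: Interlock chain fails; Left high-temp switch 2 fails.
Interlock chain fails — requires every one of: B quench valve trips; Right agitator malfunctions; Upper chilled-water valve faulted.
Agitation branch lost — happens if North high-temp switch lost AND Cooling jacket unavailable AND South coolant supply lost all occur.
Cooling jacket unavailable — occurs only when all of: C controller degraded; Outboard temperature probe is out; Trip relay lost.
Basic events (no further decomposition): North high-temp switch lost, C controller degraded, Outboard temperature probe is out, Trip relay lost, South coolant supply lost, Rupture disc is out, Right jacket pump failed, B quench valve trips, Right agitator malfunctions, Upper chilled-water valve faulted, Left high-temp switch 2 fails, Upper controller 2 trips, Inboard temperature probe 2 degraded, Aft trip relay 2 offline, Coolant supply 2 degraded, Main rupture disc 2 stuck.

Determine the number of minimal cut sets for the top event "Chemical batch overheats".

Cooling jacket unavailable [AND]: one cut set from each child combined → 1 × 1 × 1 = 1 cut set(s).
Agitation branch lost [AND]: one cut set from each child combined → 1 × 1 × 1 = 1 cut set(s).
Interlock chain fails [AND]: one cut set from each child combined → 1 × 1 × 1 = 1 cut set(s).
Vent system down [OR]: union of children's cut sets → 2 cut set(s).
Quench path inoperative [OR]: union of children's cut sets → 4 cut set(s).
Temperature loop lost [AND]: one cut set from each child combined → 1 × 4 × 1 × 1 = 4 cut set(s).
Chemical batch overheats [OR]: union of children's cut sets → 7 cut set(s).
Minimal cut sets: {C controller degraded, North high-temp switch lost, Outboard temperature probe is out, South coolant supply lost, Trip relay lost}; {Aft trip relay 2 offline, Inboard temperature probe 2 degraded, Right jacket pump failed, Rupture disc is out}; {Aft trip relay 2 offline, B quench valve trips, Inboard temperature probe 2 degraded, Right agitator malfunctions, Rupture disc is out, Upper chilled-water valve faulted}; {Aft trip relay 2 offline, Inboard temperature probe 2 degraded, Left high-temp switch 2 fails, Rupture disc is out}; {Aft trip relay 2 offline, Inboard temperature probe 2 degraded, Rupture disc is out, Upper controller 2 trips}; {Coolant supply 2 degraded}; {Main rupture disc 2 stuck}.

7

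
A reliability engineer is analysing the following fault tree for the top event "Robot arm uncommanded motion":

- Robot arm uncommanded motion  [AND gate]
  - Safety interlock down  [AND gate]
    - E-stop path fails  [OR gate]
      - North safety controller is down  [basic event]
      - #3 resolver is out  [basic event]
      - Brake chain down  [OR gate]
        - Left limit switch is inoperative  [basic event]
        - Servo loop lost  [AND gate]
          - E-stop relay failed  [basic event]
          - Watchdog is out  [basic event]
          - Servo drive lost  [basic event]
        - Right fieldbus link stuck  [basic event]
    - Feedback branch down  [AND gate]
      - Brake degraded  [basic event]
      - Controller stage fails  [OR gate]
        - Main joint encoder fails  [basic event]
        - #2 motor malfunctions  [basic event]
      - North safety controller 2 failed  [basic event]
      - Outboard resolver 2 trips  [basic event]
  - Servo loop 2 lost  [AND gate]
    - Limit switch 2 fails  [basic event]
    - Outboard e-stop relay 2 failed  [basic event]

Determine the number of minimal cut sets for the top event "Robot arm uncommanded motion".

10

Servo loop lost [AND]: one cut set from each child combined → 1 × 1 × 1 = 1 cut set(s).
Brake chain down [OR]: union of children's cut sets → 3 cut set(s).
E-stop path fails [OR]: union of children's cut sets → 5 cut set(s).
Controller stage fails [OR]: union of children's cut sets → 2 cut set(s).
Feedback branch down [AND]: one cut set from each child combined → 1 × 2 × 1 × 1 = 2 cut set(s).
Safety interlock down [AND]: one cut set from each child combined → 5 × 2 = 10 cut set(s).
Servo loop 2 lost [AND]: one cut set from each child combined → 1 × 1 = 1 cut set(s).
Robot arm uncommanded motion [AND]: one cut set from each child combined → 10 × 1 = 10 cut set(s).
Minimal cut sets: {Brake degraded, Limit switch 2 fails, Main joint encoder fails, North safety controller 2 failed, North safety controller is down, Outboard e-stop relay 2 failed, Outboard resolver 2 trips}; {#2 motor malfunctions, Brake degraded, Limit switch 2 fails, North safety controller 2 failed, North safety controller is down, Outboard e-stop relay 2 failed, Outboard resolver 2 trips}; {#3 resolver is out, Brake degraded, Limit switch 2 fails, Main joint encoder fails, North safety controller 2 failed, Outboard e-stop relay 2 failed, Outboard resolver 2 trips}; {#2 motor malfunctions, #3 resolver is out, Brake degraded, Limit switch 2 fails, North safety controller 2 failed, Outboard e-stop relay 2 failed, Outboard resolver 2 trips}; {Brake degraded, Left limit switch is inoperative, Limit switch 2 fails, Main joint encoder fails, North safety controller 2 failed, Outboard e-stop relay 2 failed, Outboard resolver 2 trips}; {#2 motor malfunctions, Brake degraded, Left limit switch is inoperative, Limit switch 2 fails, North safety controller 2 failed, Outboard e-stop relay 2 failed, Outboard resolver 2 trips}; {Brake degraded, E-stop relay failed, Limit switch 2 fails, Main joint encoder fails, North safety controller 2 failed, Outboard e-stop relay 2 failed, Outboard resolver 2 trips, Servo drive lost, Watchdog is out}; {#2 motor malfunctions, Brake degraded, E-stop relay failed, Limit switch 2 fails, North safety controller 2 failed, Outboard e-stop relay 2 failed, Outboard resolver 2 trips, Servo drive lost, Watchdog is out}; {Brake degraded, Limit switch 2 fails, Main joint encoder fails, North safety controller 2 failed, Outboard e-stop relay 2 failed, Outboard resolver 2 trips, Right fieldbus link stuck}; {#2 motor malfunctions, Brake degraded, Limit switch 2 fails, North safety controller 2 failed, Outboard e-stop relay 2 failed, Outboard resolver 2 trips, Right fieldbus link stuck}.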